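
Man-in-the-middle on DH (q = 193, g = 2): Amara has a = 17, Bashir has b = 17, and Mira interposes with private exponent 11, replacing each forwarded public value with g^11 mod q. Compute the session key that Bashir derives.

187

Bashir receives Mira's public value M = 2^11 mod 193 instead of the honest one.
2^1 ≡ 2 (mod 193)
2^2 = (2^1)^2 ≡ 2^2 = 4 ≡ 4 (mod 193)
2^4 = (2^2)^2 ≡ 4^2 = 16 ≡ 16 (mod 193)
2^8 = (2^4)^2 ≡ 16^2 = 256 ≡ 63 (mod 193)
2^11 = 2^8 · 2^2 · 2^1 ≡ 63 · 4 · 2 ≡ 118 (mod 193).
So M = 118. Bashir computes K = M^17 mod 193.
118^1 ≡ 118 (mod 193)
118^2 = (118^1)^2 ≡ 118^2 = 13924 ≡ 28 (mod 193)
118^4 = (118^2)^2 ≡ 28^2 = 784 ≡ 12 (mod 193)
118^8 = (118^4)^2 ≡ 12^2 = 144 ≡ 144 (mod 193)
118^16 = (118^8)^2 ≡ 144^2 = 20736 ≡ 85 (mod 193)
118^17 = 118^16 · 118^1 ≡ 85 · 118 ≡ 187 (mod 193).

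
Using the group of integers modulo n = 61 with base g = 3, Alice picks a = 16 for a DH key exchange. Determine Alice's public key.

58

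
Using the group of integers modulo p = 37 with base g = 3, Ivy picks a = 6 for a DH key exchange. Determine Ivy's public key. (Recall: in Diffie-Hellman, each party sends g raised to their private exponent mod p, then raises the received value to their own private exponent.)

Public value = 3^6 (mod 37).
3^1 ≡ 3 (mod 37)
3^2 = (3^1)^2 ≡ 3^2 = 9 ≡ 9 (mod 37)
3^4 = (3^2)^2 ≡ 9^2 = 81 ≡ 7 (mod 37)
3^6 = 3^4 · 3^2 ≡ 7 · 9 ≡ 26 (mod 37).

26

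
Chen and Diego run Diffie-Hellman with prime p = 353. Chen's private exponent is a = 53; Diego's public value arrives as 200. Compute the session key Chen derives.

Shared key K = 200^53 mod 353.
200^1 ≡ 200 (mod 353)
200^2 = (200^1)^2 ≡ 200^2 = 40000 ≡ 111 (mod 353)
200^4 = (200^2)^2 ≡ 111^2 = 12321 ≡ 319 (mod 353)
200^8 = (200^4)^2 ≡ 319^2 = 101761 ≡ 97 (mod 353)
200^16 = (200^8)^2 ≡ 97^2 = 9409 ≡ 231 (mod 353)
200^32 = (200^16)^2 ≡ 231^2 = 53361 ≡ 58 (mod 353)
200^53 = 200^32 · 200^16 · 200^4 · 200^1 ≡ 58 · 231 · 319 · 200 ≡ 76 (mod 353).

76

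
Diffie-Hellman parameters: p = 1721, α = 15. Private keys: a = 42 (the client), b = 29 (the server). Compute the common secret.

The server sends B = α^b mod p = 15^29 mod 1721.
15^1 ≡ 15 (mod 1721)
15^2 = (15^1)^2 ≡ 15^2 = 225 ≡ 225 (mod 1721)
15^4 = (15^2)^2 ≡ 225^2 = 50625 ≡ 716 (mod 1721)
15^8 = (15^4)^2 ≡ 716^2 = 512656 ≡ 1519 (mod 1721)
15^16 = (15^8)^2 ≡ 1519^2 = 2307361 ≡ 1221 (mod 1721)
15^29 = 15^16 · 15^8 · 15^4 · 15^1 ≡ 1221 · 1519 · 716 · 15 ≡ 584 (mod 1721).
So B = 584. The client then computes K = B^a mod p = 584^42 mod 1721.
584^1 ≡ 584 (mod 1721)
584^2 = (584^1)^2 ≡ 584^2 = 341056 ≡ 298 (mod 1721)
584^4 = (584^2)^2 ≡ 298^2 = 88804 ≡ 1033 (mod 1721)
584^8 = (584^4)^2 ≡ 1033^2 = 1067089 ≡ 69 (mod 1721)
584^16 = (584^8)^2 ≡ 69^2 = 4761 ≡ 1319 (mod 1721)
584^32 = (584^16)^2 ≡ 1319^2 = 1739761 ≡ 1551 (mod 1721)
584^42 = 584^32 · 584^8 · 584^2 ≡ 1551 · 69 · 298 ≡ 1532 (mod 1721).

1532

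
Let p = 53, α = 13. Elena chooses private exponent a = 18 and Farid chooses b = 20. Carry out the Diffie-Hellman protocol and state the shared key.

Elena sends A = α^a mod p = 13^18 mod 53.
13^1 ≡ 13 (mod 53)
13^2 = (13^1)^2 ≡ 13^2 = 169 ≡ 10 (mod 53)
13^4 = (13^2)^2 ≡ 10^2 = 100 ≡ 47 (mod 53)
13^8 = (13^4)^2 ≡ 47^2 = 2209 ≡ 36 (mod 53)
13^16 = (13^8)^2 ≡ 36^2 = 1296 ≡ 24 (mod 53)
13^18 = 13^16 · 13^2 ≡ 24 · 10 ≡ 28 (mod 53).
So A = 28. Farid then computes K = A^b mod p = 28^20 mod 53.
28^1 ≡ 28 (mod 53)
28^2 = (28^1)^2 ≡ 28^2 = 784 ≡ 42 (mod 53)
28^4 = (28^2)^2 ≡ 42^2 = 1764 ≡ 15 (mod 53)
28^8 = (28^4)^2 ≡ 15^2 = 225 ≡ 13 (mod 53)
28^16 = (28^8)^2 ≡ 13^2 = 169 ≡ 10 (mod 53)
28^20 = 28^16 · 28^4 ≡ 10 · 15 ≡ 44 (mod 53).

44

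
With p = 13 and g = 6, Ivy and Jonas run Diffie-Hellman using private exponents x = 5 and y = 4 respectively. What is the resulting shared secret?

Jonas sends B = g^y mod p = 6^4 mod 13.
6^1 ≡ 6 (mod 13)
6^2 = (6^1)^2 ≡ 6^2 = 36 ≡ 10 (mod 13)
6^4 = (6^2)^2 ≡ 10^2 = 100 ≡ 9 (mod 13)
So B = 9. Ivy then computes K = B^x mod p = 9^5 mod 13.
9^1 ≡ 9 (mod 13)
9^2 = (9^1)^2 ≡ 9^2 = 81 ≡ 3 (mod 13)
9^4 = (9^2)^2 ≡ 3^2 = 9 ≡ 9 (mod 13)
9^5 = 9^4 · 9^1 ≡ 9 · 9 ≡ 3 (mod 13).

3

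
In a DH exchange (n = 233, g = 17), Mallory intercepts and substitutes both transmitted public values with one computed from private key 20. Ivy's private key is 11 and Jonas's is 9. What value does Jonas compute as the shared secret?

Jonas receives Mallory's public value M = 17^20 mod 233 instead of the honest one.
17^1 ≡ 17 (mod 233)
17^2 = (17^1)^2 ≡ 17^2 = 289 ≡ 56 (mod 233)
17^4 = (17^2)^2 ≡ 56^2 = 3136 ≡ 107 (mod 233)
17^8 = (17^4)^2 ≡ 107^2 = 11449 ≡ 32 (mod 233)
17^16 = (17^8)^2 ≡ 32^2 = 1024 ≡ 92 (mod 233)
17^20 = 17^16 · 17^4 ≡ 92 · 107 ≡ 58 (mod 233).
So M = 58. Jonas computes K = M^9 mod 233.
58^1 ≡ 58 (mod 233)
58^2 = (58^1)^2 ≡ 58^2 = 3364 ≡ 102 (mod 233)
58^4 = (58^2)^2 ≡ 102^2 = 10404 ≡ 152 (mod 233)
58^8 = (58^4)^2 ≡ 152^2 = 23104 ≡ 37 (mod 233)
58^9 = 58^8 · 58^1 ≡ 37 · 58 ≡ 49 (mod 233).

49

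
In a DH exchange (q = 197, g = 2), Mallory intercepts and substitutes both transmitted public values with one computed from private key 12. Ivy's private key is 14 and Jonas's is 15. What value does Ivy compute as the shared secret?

Ivy receives Mallory's public value M = 2^12 mod 197 instead of the honest one.
2^1 ≡ 2 (mod 197)
2^2 = (2^1)^2 ≡ 2^2 = 4 ≡ 4 (mod 197)
2^4 = (2^2)^2 ≡ 4^2 = 16 ≡ 16 (mod 197)
2^8 = (2^4)^2 ≡ 16^2 = 256 ≡ 59 (mod 197)
2^12 = 2^8 · 2^4 ≡ 59 · 16 ≡ 156 (mod 197).
So M = 156. Ivy computes K = M^14 mod 197.
156^1 ≡ 156 (mod 197)
156^2 = (156^1)^2 ≡ 156^2 = 24336 ≡ 105 (mod 197)
156^4 = (156^2)^2 ≡ 105^2 = 11025 ≡ 190 (mod 197)
156^8 = (156^4)^2 ≡ 190^2 = 36100 ≡ 49 (mod 197)
156^14 = 156^8 · 156^4 · 156^2 ≡ 49 · 190 · 105 ≡ 36 (mod 197).

36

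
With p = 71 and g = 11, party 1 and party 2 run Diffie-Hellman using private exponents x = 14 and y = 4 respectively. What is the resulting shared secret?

25

Party 1 sends A = g^x mod p = 11^14 mod 71.
11^1 ≡ 11 (mod 71)
11^2 = (11^1)^2 ≡ 11^2 = 121 ≡ 50 (mod 71)
11^4 = (11^2)^2 ≡ 50^2 = 2500 ≡ 15 (mod 71)
11^8 = (11^4)^2 ≡ 15^2 = 225 ≡ 12 (mod 71)
11^14 = 11^8 · 11^4 · 11^2 ≡ 12 · 15 · 50 ≡ 54 (mod 71).
So A = 54. Party 2 then computes K = A^y mod p = 54^4 mod 71.
54^1 ≡ 54 (mod 71)
54^2 = (54^1)^2 ≡ 54^2 = 2916 ≡ 5 (mod 71)
54^4 = (54^2)^2 ≡ 5^2 = 25 ≡ 25 (mod 71)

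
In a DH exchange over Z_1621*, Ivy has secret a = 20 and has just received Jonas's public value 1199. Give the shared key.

Shared key K = 1199^20 mod 1621.
1199^1 ≡ 1199 (mod 1621)
1199^2 = (1199^1)^2 ≡ 1199^2 = 1437601 ≡ 1395 (mod 1621)
1199^4 = (1199^2)^2 ≡ 1395^2 = 1946025 ≡ 825 (mod 1621)
1199^8 = (1199^4)^2 ≡ 825^2 = 680625 ≡ 1426 (mod 1621)
1199^16 = (1199^8)^2 ≡ 1426^2 = 2033476 ≡ 742 (mod 1621)
1199^20 = 1199^16 · 1199^4 ≡ 742 · 825 ≡ 1033 (mod 1621).

1033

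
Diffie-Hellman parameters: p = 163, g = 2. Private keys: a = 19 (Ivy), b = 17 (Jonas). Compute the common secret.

82

Jonas sends B = g^b mod p = 2^17 mod 163.
2^1 ≡ 2 (mod 163)
2^2 = (2^1)^2 ≡ 2^2 = 4 ≡ 4 (mod 163)
2^4 = (2^2)^2 ≡ 4^2 = 16 ≡ 16 (mod 163)
2^8 = (2^4)^2 ≡ 16^2 = 256 ≡ 93 (mod 163)
2^16 = (2^8)^2 ≡ 93^2 = 8649 ≡ 10 (mod 163)
2^17 = 2^16 · 2^1 ≡ 10 · 2 ≡ 20 (mod 163).
So B = 20. Ivy then computes K = B^a mod p = 20^19 mod 163.
20^1 ≡ 20 (mod 163)
20^2 = (20^1)^2 ≡ 20^2 = 400 ≡ 74 (mod 163)
20^4 = (20^2)^2 ≡ 74^2 = 5476 ≡ 97 (mod 163)
20^8 = (20^4)^2 ≡ 97^2 = 9409 ≡ 118 (mod 163)
20^16 = (20^8)^2 ≡ 118^2 = 13924 ≡ 69 (mod 163)
20^19 = 20^16 · 20^2 · 20^1 ≡ 69 · 74 · 20 ≡ 82 (mod 163).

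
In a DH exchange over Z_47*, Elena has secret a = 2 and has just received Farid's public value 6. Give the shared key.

Shared key K = 6^2 mod 47.
6^1 ≡ 6 (mod 47)
6^2 = (6^1)^2 ≡ 6^2 = 36 ≡ 36 (mod 47)

36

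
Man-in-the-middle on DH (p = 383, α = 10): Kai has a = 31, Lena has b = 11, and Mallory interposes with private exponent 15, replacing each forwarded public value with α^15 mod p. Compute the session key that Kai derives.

328

Kai receives Mallory's public value M = 10^15 mod 383 instead of the honest one.
10^1 ≡ 10 (mod 383)
10^2 = (10^1)^2 ≡ 10^2 = 100 ≡ 100 (mod 383)
10^4 = (10^2)^2 ≡ 100^2 = 10000 ≡ 42 (mod 383)
10^8 = (10^4)^2 ≡ 42^2 = 1764 ≡ 232 (mod 383)
10^15 = 10^8 · 10^4 · 10^2 · 10^1 ≡ 232 · 42 · 100 · 10 ≡ 97 (mod 383).
So M = 97. Kai computes K = M^31 mod 383.
97^1 ≡ 97 (mod 383)
97^2 = (97^1)^2 ≡ 97^2 = 9409 ≡ 217 (mod 383)
97^4 = (97^2)^2 ≡ 217^2 = 47089 ≡ 363 (mod 383)
97^8 = (97^4)^2 ≡ 363^2 = 131769 ≡ 17 (mod 383)
97^16 = (97^8)^2 ≡ 17^2 = 289 ≡ 289 (mod 383)
97^31 = 97^16 · 97^8 · 97^4 · 97^2 · 97^1 ≡ 289 · 17 · 363 · 217 · 97 ≡ 328 (mod 383).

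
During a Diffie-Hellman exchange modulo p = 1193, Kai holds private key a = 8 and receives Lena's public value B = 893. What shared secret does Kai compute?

Shared key K = 893^8 mod 1193.
893^1 ≡ 893 (mod 1193)
893^2 = (893^1)^2 ≡ 893^2 = 797449 ≡ 525 (mod 1193)
893^4 = (893^2)^2 ≡ 525^2 = 275625 ≡ 42 (mod 1193)
893^8 = (893^4)^2 ≡ 42^2 = 1764 ≡ 571 (mod 1193)

571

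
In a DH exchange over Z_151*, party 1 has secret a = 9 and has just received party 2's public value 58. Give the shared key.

Shared key K = 58^9 mod 151.
58^1 ≡ 58 (mod 151)
58^2 = (58^1)^2 ≡ 58^2 = 3364 ≡ 42 (mod 151)
58^4 = (58^2)^2 ≡ 42^2 = 1764 ≡ 103 (mod 151)
58^8 = (58^4)^2 ≡ 103^2 = 10609 ≡ 39 (mod 151)
58^9 = 58^8 · 58^1 ≡ 39 · 58 ≡ 148 (mod 151).

148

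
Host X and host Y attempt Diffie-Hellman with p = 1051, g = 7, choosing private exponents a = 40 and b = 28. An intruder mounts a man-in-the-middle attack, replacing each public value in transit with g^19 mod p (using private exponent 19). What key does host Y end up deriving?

Host Y receives an intruder's public value M = 7^19 mod 1051 instead of the honest one.
7^1 ≡ 7 (mod 1051)
7^2 = (7^1)^2 ≡ 7^2 = 49 ≡ 49 (mod 1051)
7^4 = (7^2)^2 ≡ 49^2 = 2401 ≡ 299 (mod 1051)
7^8 = (7^4)^2 ≡ 299^2 = 89401 ≡ 66 (mod 1051)
7^16 = (7^8)^2 ≡ 66^2 = 4356 ≡ 152 (mod 1051)
7^19 = 7^16 · 7^2 · 7^1 ≡ 152 · 49 · 7 ≡ 637 (mod 1051).
So M = 637. Host Y computes K = M^28 mod 1051.
637^1 ≡ 637 (mod 1051)
637^2 = (637^1)^2 ≡ 637^2 = 405769 ≡ 83 (mod 1051)
637^4 = (637^2)^2 ≡ 83^2 = 6889 ≡ 583 (mod 1051)
637^8 = (637^4)^2 ≡ 583^2 = 339889 ≡ 416 (mod 1051)
637^16 = (637^8)^2 ≡ 416^2 = 173056 ≡ 692 (mod 1051)
637^28 = 637^16 · 637^8 · 637^4 ≡ 692 · 416 · 583 ≡ 441 (mod 1051).

441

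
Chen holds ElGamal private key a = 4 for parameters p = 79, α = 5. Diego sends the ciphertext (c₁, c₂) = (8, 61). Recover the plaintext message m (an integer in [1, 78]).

Shared mask s = c₁^a mod p = 8^4 mod 79.
8^1 ≡ 8 (mod 79)
8^2 = (8^1)^2 ≡ 8^2 = 64 ≡ 64 (mod 79)
8^4 = (8^2)^2 ≡ 64^2 = 4096 ≡ 67 (mod 79)
So s = 67; s⁻¹ ≡ 46 (mod 79).
m = c₂ · s⁻¹ mod 79 = 61 · 46 mod 79 = 41.

41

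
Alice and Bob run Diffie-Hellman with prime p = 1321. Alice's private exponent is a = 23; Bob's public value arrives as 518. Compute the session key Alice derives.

Shared key K = 518^23 mod 1321.
518^1 ≡ 518 (mod 1321)
518^2 = (518^1)^2 ≡ 518^2 = 268324 ≡ 161 (mod 1321)
518^4 = (518^2)^2 ≡ 161^2 = 25921 ≡ 822 (mod 1321)
518^8 = (518^4)^2 ≡ 822^2 = 675684 ≡ 653 (mod 1321)
518^16 = (518^8)^2 ≡ 653^2 = 426409 ≡ 1047 (mod 1321)
518^23 = 518^16 · 518^4 · 518^2 · 518^1 ≡ 1047 · 822 · 161 · 518 ≡ 1098 (mod 1321).

1098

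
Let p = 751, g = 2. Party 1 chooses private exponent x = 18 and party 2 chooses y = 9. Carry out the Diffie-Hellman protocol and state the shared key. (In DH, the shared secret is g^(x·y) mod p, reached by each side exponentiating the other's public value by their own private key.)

Party 2 sends B = g^y mod p = 2^9 mod 751.
2^1 ≡ 2 (mod 751)
2^2 = (2^1)^2 ≡ 2^2 = 4 ≡ 4 (mod 751)
2^4 = (2^2)^2 ≡ 4^2 = 16 ≡ 16 (mod 751)
2^8 = (2^4)^2 ≡ 16^2 = 256 ≡ 256 (mod 751)
2^9 = 2^8 · 2^1 ≡ 256 · 2 ≡ 512 (mod 751).
So B = 512. Party 1 then computes K = B^x mod p = 512^18 mod 751.
512^1 ≡ 512 (mod 751)
512^2 = (512^1)^2 ≡ 512^2 = 262144 ≡ 45 (mod 751)
512^4 = (512^2)^2 ≡ 45^2 = 2025 ≡ 523 (mod 751)
512^8 = (512^4)^2 ≡ 523^2 = 273529 ≡ 165 (mod 751)
512^16 = (512^8)^2 ≡ 165^2 = 27225 ≡ 189 (mod 751)
512^18 = 512^16 · 512^2 ≡ 189 · 45 ≡ 244 (mod 751).

244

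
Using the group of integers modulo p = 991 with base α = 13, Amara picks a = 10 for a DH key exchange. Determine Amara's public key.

223

Public value = 13^10 mod 991.
13^1 ≡ 13 (mod 991)
13^2 = (13^1)^2 ≡ 13^2 = 169 ≡ 169 (mod 991)
13^4 = (13^2)^2 ≡ 169^2 = 28561 ≡ 813 (mod 991)
13^8 = (13^4)^2 ≡ 813^2 = 660969 ≡ 963 (mod 991)
13^10 = 13^8 · 13^2 ≡ 963 · 169 ≡ 223 (mod 991).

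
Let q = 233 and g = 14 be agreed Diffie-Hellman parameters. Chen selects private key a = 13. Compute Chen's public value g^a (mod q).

Public value = 14^13 (mod 233).
14^1 ≡ 14 (mod 233)
14^2 = (14^1)^2 ≡ 14^2 = 196 ≡ 196 (mod 233)
14^4 = (14^2)^2 ≡ 196^2 = 38416 ≡ 204 (mod 233)
14^8 = (14^4)^2 ≡ 204^2 = 41616 ≡ 142 (mod 233)
14^13 = 14^8 · 14^4 · 14^1 ≡ 142 · 204 · 14 ≡ 132 (mod 233).

132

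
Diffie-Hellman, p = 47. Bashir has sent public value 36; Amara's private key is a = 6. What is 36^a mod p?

37

Shared key K = 36^6 mod 47.
36^1 ≡ 36 (mod 47)
36^2 = (36^1)^2 ≡ 36^2 = 1296 ≡ 27 (mod 47)
36^4 = (36^2)^2 ≡ 27^2 = 729 ≡ 24 (mod 47)
36^6 = 36^4 · 36^2 ≡ 24 · 27 ≡ 37 (mod 47).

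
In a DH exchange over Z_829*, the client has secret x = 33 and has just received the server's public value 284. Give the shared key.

Shared key K = 284^33 mod 829.
284^1 ≡ 284 (mod 829)
284^2 = (284^1)^2 ≡ 284^2 = 80656 ≡ 243 (mod 829)
284^4 = (284^2)^2 ≡ 243^2 = 59049 ≡ 190 (mod 829)
284^8 = (284^4)^2 ≡ 190^2 = 36100 ≡ 453 (mod 829)
284^16 = (284^8)^2 ≡ 453^2 = 205209 ≡ 446 (mod 829)
284^32 = (284^16)^2 ≡ 446^2 = 198916 ≡ 785 (mod 829)
284^33 = 284^32 · 284^1 ≡ 785 · 284 ≡ 768 (mod 829).

768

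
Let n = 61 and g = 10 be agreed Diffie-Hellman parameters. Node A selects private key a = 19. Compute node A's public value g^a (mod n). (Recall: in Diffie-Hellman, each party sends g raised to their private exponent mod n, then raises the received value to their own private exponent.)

Public value = 10^19 (mod 61).
10^1 ≡ 10 (mod 61)
10^2 = (10^1)^2 ≡ 10^2 = 100 ≡ 39 (mod 61)
10^4 = (10^2)^2 ≡ 39^2 = 1521 ≡ 57 (mod 61)
10^8 = (10^4)^2 ≡ 57^2 = 3249 ≡ 16 (mod 61)
10^16 = (10^8)^2 ≡ 16^2 = 256 ≡ 12 (mod 61)
10^19 = 10^16 · 10^2 · 10^1 ≡ 12 · 39 · 10 ≡ 44 (mod 61).

44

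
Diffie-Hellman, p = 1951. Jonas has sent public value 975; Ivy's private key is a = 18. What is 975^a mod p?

327

Shared key K = 975^18 mod 1951.
975^1 ≡ 975 (mod 1951)
975^2 = (975^1)^2 ≡ 975^2 = 950625 ≡ 488 (mod 1951)
975^4 = (975^2)^2 ≡ 488^2 = 238144 ≡ 122 (mod 1951)
975^8 = (975^4)^2 ≡ 122^2 = 14884 ≡ 1227 (mod 1951)
975^16 = (975^8)^2 ≡ 1227^2 = 1505529 ≡ 1308 (mod 1951)
975^18 = 975^16 · 975^2 ≡ 1308 · 488 ≡ 327 (mod 1951).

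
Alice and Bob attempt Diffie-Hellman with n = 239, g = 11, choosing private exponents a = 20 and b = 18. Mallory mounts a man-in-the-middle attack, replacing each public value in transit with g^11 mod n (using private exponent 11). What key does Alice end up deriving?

96

Alice receives Mallory's public value M = 11^11 mod 239 instead of the honest one.
11^1 ≡ 11 (mod 239)
11^2 = (11^1)^2 ≡ 11^2 = 121 ≡ 121 (mod 239)
11^4 = (11^2)^2 ≡ 121^2 = 14641 ≡ 62 (mod 239)
11^8 = (11^4)^2 ≡ 62^2 = 3844 ≡ 20 (mod 239)
11^11 = 11^8 · 11^2 · 11^1 ≡ 20 · 121 · 11 ≡ 91 (mod 239).
So M = 91. Alice computes K = M^20 mod 239.
91^1 ≡ 91 (mod 239)
91^2 = (91^1)^2 ≡ 91^2 = 8281 ≡ 155 (mod 239)
91^4 = (91^2)^2 ≡ 155^2 = 24025 ≡ 125 (mod 239)
91^8 = (91^4)^2 ≡ 125^2 = 15625 ≡ 90 (mod 239)
91^16 = (91^8)^2 ≡ 90^2 = 8100 ≡ 213 (mod 239)
91^20 = 91^16 · 91^4 ≡ 213 · 125 ≡ 96 (mod 239).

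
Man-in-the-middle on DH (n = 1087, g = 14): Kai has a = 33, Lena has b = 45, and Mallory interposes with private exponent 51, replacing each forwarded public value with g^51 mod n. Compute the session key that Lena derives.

Lena receives Mallory's public value M = 14^51 mod 1087 instead of the honest one.
14^1 ≡ 14 (mod 1087)
14^2 = (14^1)^2 ≡ 14^2 = 196 ≡ 196 (mod 1087)
14^4 = (14^2)^2 ≡ 196^2 = 38416 ≡ 371 (mod 1087)
14^8 = (14^4)^2 ≡ 371^2 = 137641 ≡ 679 (mod 1087)
14^16 = (14^8)^2 ≡ 679^2 = 461041 ≡ 153 (mod 1087)
14^32 = (14^16)^2 ≡ 153^2 = 23409 ≡ 582 (mod 1087)
14^51 = 14^32 · 14^16 · 14^2 · 14^1 ≡ 582 · 153 · 196 · 14 ≡ 929 (mod 1087).
So M = 929. Lena computes K = M^45 mod 1087.
929^1 ≡ 929 (mod 1087)
929^2 = (929^1)^2 ≡ 929^2 = 863041 ≡ 1050 (mod 1087)
929^4 = (929^2)^2 ≡ 1050^2 = 1102500 ≡ 282 (mod 1087)
929^8 = (929^4)^2 ≡ 282^2 = 79524 ≡ 173 (mod 1087)
929^16 = (929^8)^2 ≡ 173^2 = 29929 ≡ 580 (mod 1087)
929^32 = (929^16)^2 ≡ 580^2 = 336400 ≡ 517 (mod 1087)
929^45 = 929^32 · 929^8 · 929^4 · 929^1 ≡ 517 · 173 · 282 · 929 ≡ 116 (mod 1087).

116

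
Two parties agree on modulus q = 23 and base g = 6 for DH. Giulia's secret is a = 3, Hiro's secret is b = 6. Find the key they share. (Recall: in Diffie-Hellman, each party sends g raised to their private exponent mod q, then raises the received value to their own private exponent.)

3

Hiro sends B = g^b mod q = 6^6 mod 23.
6^1 ≡ 6 (mod 23)
6^2 = (6^1)^2 ≡ 6^2 = 36 ≡ 13 (mod 23)
6^4 = (6^2)^2 ≡ 13^2 = 169 ≡ 8 (mod 23)
6^6 = 6^4 · 6^2 ≡ 8 · 13 ≡ 12 (mod 23).
So B = 12. Giulia then computes K = B^a mod q = 12^3 mod 23.
12^1 ≡ 12 (mod 23)
12^2 = (12^1)^2 ≡ 12^2 = 144 ≡ 6 (mod 23)
12^3 = 12^2 · 12^1 ≡ 6 · 12 ≡ 3 (mod 23).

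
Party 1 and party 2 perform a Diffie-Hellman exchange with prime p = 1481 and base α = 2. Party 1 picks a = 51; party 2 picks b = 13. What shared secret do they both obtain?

Party 2 sends B = α^b mod p = 2^13 mod 1481.
2^1 ≡ 2 (mod 1481)
2^2 = (2^1)^2 ≡ 2^2 = 4 ≡ 4 (mod 1481)
2^4 = (2^2)^2 ≡ 4^2 = 16 ≡ 16 (mod 1481)
2^8 = (2^4)^2 ≡ 16^2 = 256 ≡ 256 (mod 1481)
2^13 = 2^8 · 2^4 · 2^1 ≡ 256 · 16 · 2 ≡ 787 (mod 1481).
So B = 787. Party 1 then computes K = B^a mod p = 787^51 mod 1481.
787^1 ≡ 787 (mod 1481)
787^2 = (787^1)^2 ≡ 787^2 = 619369 ≡ 311 (mod 1481)
787^4 = (787^2)^2 ≡ 311^2 = 96721 ≡ 456 (mod 1481)
787^8 = (787^4)^2 ≡ 456^2 = 207936 ≡ 596 (mod 1481)
787^16 = (787^8)^2 ≡ 596^2 = 355216 ≡ 1257 (mod 1481)
787^32 = (787^16)^2 ≡ 1257^2 = 1580049 ≡ 1303 (mod 1481)
787^51 = 787^32 · 787^16 · 787^2 · 787^1 ≡ 1303 · 1257 · 311 · 787 ≡ 831 (mod 1481).

831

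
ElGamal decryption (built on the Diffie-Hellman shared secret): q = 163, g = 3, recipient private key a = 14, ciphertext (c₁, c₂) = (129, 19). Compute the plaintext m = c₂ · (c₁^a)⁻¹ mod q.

127

Shared mask s = c₁^a mod q = 129^14 mod 163.
129^1 ≡ 129 (mod 163)
129^2 = (129^1)^2 ≡ 129^2 = 16641 ≡ 15 (mod 163)
129^4 = (129^2)^2 ≡ 15^2 = 225 ≡ 62 (mod 163)
129^8 = (129^4)^2 ≡ 62^2 = 3844 ≡ 95 (mod 163)
129^14 = 129^8 · 129^4 · 129^2 ≡ 95 · 62 · 15 ≡ 4 (mod 163).
So s = 4; s⁻¹ ≡ 41 (mod 163).
m = c₂ · s⁻¹ mod 163 = 19 · 41 mod 163 = 127.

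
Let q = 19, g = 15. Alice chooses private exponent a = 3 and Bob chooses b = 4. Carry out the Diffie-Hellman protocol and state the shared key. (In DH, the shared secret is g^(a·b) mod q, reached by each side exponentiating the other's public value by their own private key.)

7

Bob sends B = g^b mod q = 15^4 mod 19.
15^1 ≡ 15 (mod 19)
15^2 = (15^1)^2 ≡ 15^2 = 225 ≡ 16 (mod 19)
15^4 = (15^2)^2 ≡ 16^2 = 256 ≡ 9 (mod 19)
So B = 9. Alice then computes K = B^a mod q = 9^3 mod 19.
9^1 ≡ 9 (mod 19)
9^2 = (9^1)^2 ≡ 9^2 = 81 ≡ 5 (mod 19)
9^3 = 9^2 · 9^1 ≡ 5 · 9 ≡ 7 (mod 19).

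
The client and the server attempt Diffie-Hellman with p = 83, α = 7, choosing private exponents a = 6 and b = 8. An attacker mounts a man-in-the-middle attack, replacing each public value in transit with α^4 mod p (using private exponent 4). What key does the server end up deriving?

28

The server receives an attacker's public value M = 7^4 mod 83 instead of the honest one.
7^1 ≡ 7 (mod 83)
7^2 = (7^1)^2 ≡ 7^2 = 49 ≡ 49 (mod 83)
7^4 = (7^2)^2 ≡ 49^2 = 2401 ≡ 77 (mod 83)
So M = 77. The server computes K = M^8 mod 83.
77^1 ≡ 77 (mod 83)
77^2 = (77^1)^2 ≡ 77^2 = 5929 ≡ 36 (mod 83)
77^4 = (77^2)^2 ≡ 36^2 = 1296 ≡ 51 (mod 83)
77^8 = (77^4)^2 ≡ 51^2 = 2601 ≡ 28 (mod 83)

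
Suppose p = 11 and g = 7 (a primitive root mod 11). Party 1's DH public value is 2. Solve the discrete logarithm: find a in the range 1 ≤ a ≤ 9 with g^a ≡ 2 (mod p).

Try successive powers of 7 modulo 11:
7^1 ≡ 7
7^2 ≡ 5
7^3 ≡ 2
Found: a = 3.

3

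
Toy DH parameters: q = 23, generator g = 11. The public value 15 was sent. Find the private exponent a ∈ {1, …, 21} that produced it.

Try successive powers of 11 modulo 23:
11^1 ≡ 11
11^2 ≡ 6
11^3 ≡ 20
11^4 ≡ 13
11^5 ≡ 5
11^6 ≡ 9
11^7 ≡ 7
11^8 ≡ 8
11^9 ≡ 19
11^10 ≡ 2
11^11 ≡ 22
11^12 ≡ 12
11^13 ≡ 17
11^14 ≡ 3
11^15 ≡ 10
11^16 ≡ 18
11^17 ≡ 14
11^18 ≡ 16
11^19 ≡ 15
Found: a = 19.

19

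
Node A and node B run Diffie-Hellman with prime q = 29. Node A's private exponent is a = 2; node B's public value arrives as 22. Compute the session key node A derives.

Shared key K = 22^2 mod 29.
22^1 ≡ 22 (mod 29)
22^2 = (22^1)^2 ≡ 22^2 = 484 ≡ 20 (mod 29)

20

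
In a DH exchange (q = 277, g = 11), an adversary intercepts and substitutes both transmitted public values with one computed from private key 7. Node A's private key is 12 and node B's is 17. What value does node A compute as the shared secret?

16

Node A receives an adversary's public value M = 11^7 mod 277 instead of the honest one.
11^1 ≡ 11 (mod 277)
11^2 = (11^1)^2 ≡ 11^2 = 121 ≡ 121 (mod 277)
11^4 = (11^2)^2 ≡ 121^2 = 14641 ≡ 237 (mod 277)
11^7 = 11^4 · 11^2 · 11^1 ≡ 237 · 121 · 11 ≡ 221 (mod 277).
So M = 221. Node A computes K = M^12 mod 277.
221^1 ≡ 221 (mod 277)
221^2 = (221^1)^2 ≡ 221^2 = 48841 ≡ 89 (mod 277)
221^4 = (221^2)^2 ≡ 89^2 = 7921 ≡ 165 (mod 277)
221^8 = (221^4)^2 ≡ 165^2 = 27225 ≡ 79 (mod 277)
221^12 = 221^8 · 221^4 ≡ 79 · 165 ≡ 16 (mod 277).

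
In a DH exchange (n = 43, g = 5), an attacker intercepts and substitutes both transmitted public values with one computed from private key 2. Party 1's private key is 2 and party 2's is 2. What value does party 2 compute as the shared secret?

23

Party 2 receives an attacker's public value M = 5^2 mod 43 instead of the honest one.
5^1 ≡ 5 (mod 43)
5^2 = (5^1)^2 ≡ 5^2 = 25 ≡ 25 (mod 43)
So M = 25. Party 2 computes K = M^2 mod 43.
25^1 ≡ 25 (mod 43)
25^2 = (25^1)^2 ≡ 25^2 = 625 ≡ 23 (mod 43)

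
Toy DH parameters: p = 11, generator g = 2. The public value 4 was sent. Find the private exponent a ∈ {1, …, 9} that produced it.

2

Try successive powers of 2 modulo 11:
2^1 ≡ 2
2^2 ≡ 4
Found: a = 2.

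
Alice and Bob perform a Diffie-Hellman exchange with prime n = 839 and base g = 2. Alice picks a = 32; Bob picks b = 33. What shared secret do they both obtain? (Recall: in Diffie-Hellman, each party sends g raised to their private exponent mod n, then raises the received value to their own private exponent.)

Alice sends A = g^a mod n = 2^32 mod 839.
2^1 ≡ 2 (mod 839)
2^2 = (2^1)^2 ≡ 2^2 = 4 ≡ 4 (mod 839)
2^4 = (2^2)^2 ≡ 4^2 = 16 ≡ 16 (mod 839)
2^8 = (2^4)^2 ≡ 16^2 = 256 ≡ 256 (mod 839)
2^16 = (2^8)^2 ≡ 256^2 = 65536 ≡ 94 (mod 839)
2^32 = (2^16)^2 ≡ 94^2 = 8836 ≡ 446 (mod 839)
So A = 446. Bob then computes K = A^b mod n = 446^33 mod 839.
446^1 ≡ 446 (mod 839)
446^2 = (446^1)^2 ≡ 446^2 = 198916 ≡ 73 (mod 839)
446^4 = (446^2)^2 ≡ 73^2 = 5329 ≡ 295 (mod 839)
446^8 = (446^4)^2 ≡ 295^2 = 87025 ≡ 608 (mod 839)
446^16 = (446^8)^2 ≡ 608^2 = 369664 ≡ 504 (mod 839)
446^32 = (446^16)^2 ≡ 504^2 = 254016 ≡ 638 (mod 839)
446^33 = 446^32 · 446^1 ≡ 638 · 446 ≡ 127 (mod 839).

127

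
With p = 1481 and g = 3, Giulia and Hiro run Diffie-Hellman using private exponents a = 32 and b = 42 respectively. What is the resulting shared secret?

569

Giulia sends A = g^a mod p = 3^32 mod 1481.
3^1 ≡ 3 (mod 1481)
3^2 = (3^1)^2 ≡ 3^2 = 9 ≡ 9 (mod 1481)
3^4 = (3^2)^2 ≡ 9^2 = 81 ≡ 81 (mod 1481)
3^8 = (3^4)^2 ≡ 81^2 = 6561 ≡ 637 (mod 1481)
3^16 = (3^8)^2 ≡ 637^2 = 405769 ≡ 1456 (mod 1481)
3^32 = (3^16)^2 ≡ 1456^2 = 2119936 ≡ 625 (mod 1481)
So A = 625. Hiro then computes K = A^b mod p = 625^42 mod 1481.
625^1 ≡ 625 (mod 1481)
625^2 = (625^1)^2 ≡ 625^2 = 390625 ≡ 1122 (mod 1481)
625^4 = (625^2)^2 ≡ 1122^2 = 1258884 ≡ 34 (mod 1481)
625^8 = (625^4)^2 ≡ 34^2 = 1156 ≡ 1156 (mod 1481)
625^16 = (625^8)^2 ≡ 1156^2 = 1336336 ≡ 474 (mod 1481)
625^32 = (625^16)^2 ≡ 474^2 = 224676 ≡ 1045 (mod 1481)
625^42 = 625^32 · 625^8 · 625^2 ≡ 1045 · 1156 · 1122 ≡ 569 (mod 1481).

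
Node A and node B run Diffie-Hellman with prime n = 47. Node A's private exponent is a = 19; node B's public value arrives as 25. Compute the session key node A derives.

Shared key K = 25^19 mod 47.
25^1 ≡ 25 (mod 47)
25^2 = (25^1)^2 ≡ 25^2 = 625 ≡ 14 (mod 47)
25^4 = (25^2)^2 ≡ 14^2 = 196 ≡ 8 (mod 47)
25^8 = (25^4)^2 ≡ 8^2 = 64 ≡ 17 (mod 47)
25^16 = (25^8)^2 ≡ 17^2 = 289 ≡ 7 (mod 47)
25^19 = 25^16 · 25^2 · 25^1 ≡ 7 · 14 · 25 ≡ 6 (mod 47).

6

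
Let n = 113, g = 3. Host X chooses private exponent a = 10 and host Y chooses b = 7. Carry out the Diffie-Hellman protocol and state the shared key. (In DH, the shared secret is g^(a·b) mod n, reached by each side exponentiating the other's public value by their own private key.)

Host X sends A = g^a mod n = 3^10 mod 113.
3^1 ≡ 3 (mod 113)
3^2 = (3^1)^2 ≡ 3^2 = 9 ≡ 9 (mod 113)
3^4 = (3^2)^2 ≡ 9^2 = 81 ≡ 81 (mod 113)
3^8 = (3^4)^2 ≡ 81^2 = 6561 ≡ 7 (mod 113)
3^10 = 3^8 · 3^2 ≡ 7 · 9 ≡ 63 (mod 113).
So A = 63. Host Y then computes K = A^b mod n = 63^7 mod 113.
63^1 ≡ 63 (mod 113)
63^2 = (63^1)^2 ≡ 63^2 = 3969 ≡ 14 (mod 113)
63^4 = (63^2)^2 ≡ 14^2 = 196 ≡ 83 (mod 113)
63^7 = 63^4 · 63^2 · 63^1 ≡ 83 · 14 · 63 ≡ 95 (mod 113).

95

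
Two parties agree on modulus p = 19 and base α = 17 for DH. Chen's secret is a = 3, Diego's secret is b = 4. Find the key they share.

11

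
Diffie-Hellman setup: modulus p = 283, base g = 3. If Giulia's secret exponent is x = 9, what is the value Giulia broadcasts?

156

Public value = 3^{9} \pmod{283}.
3^1 ≡ 3 (mod 283)
3^2 = (3^1)^2 ≡ 3^2 = 9 ≡ 9 (mod 283)
3^4 = (3^2)^2 ≡ 9^2 = 81 ≡ 81 (mod 283)
3^8 = (3^4)^2 ≡ 81^2 = 6561 ≡ 52 (mod 283)
3^9 = 3^8 · 3^1 ≡ 52 · 3 ≡ 156 (mod 283).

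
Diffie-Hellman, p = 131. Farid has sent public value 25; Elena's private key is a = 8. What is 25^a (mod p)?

Shared key K = 25^8 mod 131.
25^1 ≡ 25 (mod 131)
25^2 = (25^1)^2 ≡ 25^2 = 625 ≡ 101 (mod 131)
25^4 = (25^2)^2 ≡ 101^2 = 10201 ≡ 114 (mod 131)
25^8 = (25^4)^2 ≡ 114^2 = 12996 ≡ 27 (mod 131)

27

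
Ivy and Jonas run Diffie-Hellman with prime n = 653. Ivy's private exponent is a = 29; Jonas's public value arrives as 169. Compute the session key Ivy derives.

Shared key K = 169^29 mod 653.
169^1 ≡ 169 (mod 653)
169^2 = (169^1)^2 ≡ 169^2 = 28561 ≡ 482 (mod 653)
169^4 = (169^2)^2 ≡ 482^2 = 232324 ≡ 509 (mod 653)
169^8 = (169^4)^2 ≡ 509^2 = 259081 ≡ 493 (mod 653)
169^16 = (169^8)^2 ≡ 493^2 = 243049 ≡ 133 (mod 653)
169^29 = 169^16 · 169^8 · 169^4 · 169^1 ≡ 133 · 493 · 509 · 169 ≡ 594 (mod 653).

594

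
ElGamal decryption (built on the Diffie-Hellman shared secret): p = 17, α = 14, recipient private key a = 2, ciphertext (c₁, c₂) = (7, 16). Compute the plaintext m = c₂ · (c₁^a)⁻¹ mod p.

Shared mask s = c₁^a mod p = 7^2 mod 17.
7^1 ≡ 7 (mod 17)
7^2 = (7^1)^2 ≡ 7^2 = 49 ≡ 15 (mod 17)
So s = 15; s⁻¹ ≡ 8 (mod 17).
m = c₂ · s⁻¹ mod 17 = 16 · 8 mod 17 = 9.

9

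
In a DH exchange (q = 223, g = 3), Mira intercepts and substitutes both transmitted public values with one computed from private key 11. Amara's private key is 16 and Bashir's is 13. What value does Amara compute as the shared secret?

201

Amara receives Mira's public value M = 3^11 mod 223 instead of the honest one.
3^1 ≡ 3 (mod 223)
3^2 = (3^1)^2 ≡ 3^2 = 9 ≡ 9 (mod 223)
3^4 = (3^2)^2 ≡ 9^2 = 81 ≡ 81 (mod 223)
3^8 = (3^4)^2 ≡ 81^2 = 6561 ≡ 94 (mod 223)
3^11 = 3^8 · 3^2 · 3^1 ≡ 94 · 9 · 3 ≡ 85 (mod 223).
So M = 85. Amara computes K = M^16 mod 223.
85^1 ≡ 85 (mod 223)
85^2 = (85^1)^2 ≡ 85^2 = 7225 ≡ 89 (mod 223)
85^4 = (85^2)^2 ≡ 89^2 = 7921 ≡ 116 (mod 223)
85^8 = (85^4)^2 ≡ 116^2 = 13456 ≡ 76 (mod 223)
85^16 = (85^8)^2 ≡ 76^2 = 5776 ≡ 201 (mod 223)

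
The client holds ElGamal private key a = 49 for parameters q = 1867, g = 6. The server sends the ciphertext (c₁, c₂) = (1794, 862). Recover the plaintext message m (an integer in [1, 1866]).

Shared mask s = c₁^a mod q = 1794^49 mod 1867.
1794^1 ≡ 1794 (mod 1867)
1794^2 = (1794^1)^2 ≡ 1794^2 = 3218436 ≡ 1595 (mod 1867)
1794^4 = (1794^2)^2 ≡ 1595^2 = 2544025 ≡ 1171 (mod 1867)
1794^8 = (1794^4)^2 ≡ 1171^2 = 1371241 ≡ 863 (mod 1867)
1794^16 = (1794^8)^2 ≡ 863^2 = 744769 ≡ 1703 (mod 1867)
1794^32 = (1794^16)^2 ≡ 1703^2 = 2900209 ≡ 758 (mod 1867)
1794^49 = 1794^32 · 1794^16 · 1794^1 ≡ 758 · 1703 · 1794 ≡ 1156 (mod 1867).
So s = 1156; s⁻¹ ≡ 751 (mod 1867).
m = c₂ · s⁻¹ mod 1867 = 862 · 751 mod 1867 = 1380.

1380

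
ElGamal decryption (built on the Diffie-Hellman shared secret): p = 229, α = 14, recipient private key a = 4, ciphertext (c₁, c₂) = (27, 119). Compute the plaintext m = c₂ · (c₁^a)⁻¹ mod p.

Shared mask s = c₁^a mod p = 27^4 mod 229.
27^1 ≡ 27 (mod 229)
27^2 = (27^1)^2 ≡ 27^2 = 729 ≡ 42 (mod 229)
27^4 = (27^2)^2 ≡ 42^2 = 1764 ≡ 161 (mod 229)
So s = 161; s⁻¹ ≡ 165 (mod 229).
m = c₂ · s⁻¹ mod 229 = 119 · 165 mod 229 = 170.

170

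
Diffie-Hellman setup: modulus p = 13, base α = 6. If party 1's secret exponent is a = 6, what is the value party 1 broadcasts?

Public value = 6^6 mod 13.
6^1 ≡ 6 (mod 13)
6^2 = (6^1)^2 ≡ 6^2 = 36 ≡ 10 (mod 13)
6^4 = (6^2)^2 ≡ 10^2 = 100 ≡ 9 (mod 13)
6^6 = 6^4 · 6^2 ≡ 9 · 10 ≡ 12 (mod 13).

12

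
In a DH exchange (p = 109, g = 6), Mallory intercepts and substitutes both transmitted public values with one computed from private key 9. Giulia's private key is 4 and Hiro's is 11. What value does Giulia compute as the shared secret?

63

Giulia receives Mallory's public value M = 6^9 mod 109 instead of the honest one.
6^1 ≡ 6 (mod 109)
6^2 = (6^1)^2 ≡ 6^2 = 36 ≡ 36 (mod 109)
6^4 = (6^2)^2 ≡ 36^2 = 1296 ≡ 97 (mod 109)
6^8 = (6^4)^2 ≡ 97^2 = 9409 ≡ 35 (mod 109)
6^9 = 6^8 · 6^1 ≡ 35 · 6 ≡ 101 (mod 109).
So M = 101. Giulia computes K = M^4 mod 109.
101^1 ≡ 101 (mod 109)
101^2 = (101^1)^2 ≡ 101^2 = 10201 ≡ 64 (mod 109)
101^4 = (101^2)^2 ≡ 64^2 = 4096 ≡ 63 (mod 109)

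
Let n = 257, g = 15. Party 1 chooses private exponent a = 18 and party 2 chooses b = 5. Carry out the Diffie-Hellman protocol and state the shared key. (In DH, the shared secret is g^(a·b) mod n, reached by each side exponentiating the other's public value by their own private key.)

255

Party 1 sends A = g^a mod n = 15^18 mod 257.
15^1 ≡ 15 (mod 257)
15^2 = (15^1)^2 ≡ 15^2 = 225 ≡ 225 (mod 257)
15^4 = (15^2)^2 ≡ 225^2 = 50625 ≡ 253 (mod 257)
15^8 = (15^4)^2 ≡ 253^2 = 64009 ≡ 16 (mod 257)
15^16 = (15^8)^2 ≡ 16^2 = 256 ≡ 256 (mod 257)
15^18 = 15^16 · 15^2 ≡ 256 · 225 ≡ 32 (mod 257).
So A = 32. Party 2 then computes K = A^b mod n = 32^5 mod 257.
32^1 ≡ 32 (mod 257)
32^2 = (32^1)^2 ≡ 32^2 = 1024 ≡ 253 (mod 257)
32^4 = (32^2)^2 ≡ 253^2 = 64009 ≡ 16 (mod 257)
32^5 = 32^4 · 32^1 ≡ 16 · 32 ≡ 255 (mod 257).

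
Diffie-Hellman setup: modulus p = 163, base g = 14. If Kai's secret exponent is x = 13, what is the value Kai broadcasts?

39

Public value = 14^13 (mod 163).
14^1 ≡ 14 (mod 163)
14^2 = (14^1)^2 ≡ 14^2 = 196 ≡ 33 (mod 163)
14^4 = (14^2)^2 ≡ 33^2 = 1089 ≡ 111 (mod 163)
14^8 = (14^4)^2 ≡ 111^2 = 12321 ≡ 96 (mod 163)
14^13 = 14^8 · 14^4 · 14^1 ≡ 96 · 111 · 14 ≡ 39 (mod 163).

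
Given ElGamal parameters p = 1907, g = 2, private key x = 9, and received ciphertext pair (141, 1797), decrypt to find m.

Shared mask s = c₁^x mod p = 141^9 mod 1907.
141^1 ≡ 141 (mod 1907)
141^2 = (141^1)^2 ≡ 141^2 = 19881 ≡ 811 (mod 1907)
141^4 = (141^2)^2 ≡ 811^2 = 657721 ≡ 1713 (mod 1907)
141^8 = (141^4)^2 ≡ 1713^2 = 2934369 ≡ 1403 (mod 1907)
141^9 = 141^8 · 141^1 ≡ 1403 · 141 ≡ 1402 (mod 1907).
So s = 1402; s⁻¹ ≡ 540 (mod 1907).
m = c₂ · s⁻¹ mod 1907 = 1797 · 540 mod 1907 = 1624.

1624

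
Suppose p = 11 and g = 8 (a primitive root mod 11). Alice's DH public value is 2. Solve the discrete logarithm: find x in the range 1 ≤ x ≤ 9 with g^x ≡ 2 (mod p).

Try successive powers of 8 modulo 11:
8^1 ≡ 8
8^2 ≡ 9
8^3 ≡ 6
8^4 ≡ 4
8^5 ≡ 10
8^6 ≡ 3
8^7 ≡ 2
Found: x = 7.

7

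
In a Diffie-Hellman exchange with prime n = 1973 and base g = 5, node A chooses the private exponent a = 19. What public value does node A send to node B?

556

Public value = 5^19 mod 1973.
5^1 ≡ 5 (mod 1973)
5^2 = (5^1)^2 ≡ 5^2 = 25 ≡ 25 (mod 1973)
5^4 = (5^2)^2 ≡ 25^2 = 625 ≡ 625 (mod 1973)
5^8 = (5^4)^2 ≡ 625^2 = 390625 ≡ 1944 (mod 1973)
5^16 = (5^8)^2 ≡ 1944^2 = 3779136 ≡ 841 (mod 1973)
5^19 = 5^16 · 5^2 · 5^1 ≡ 841 · 25 · 5 ≡ 556 (mod 1973).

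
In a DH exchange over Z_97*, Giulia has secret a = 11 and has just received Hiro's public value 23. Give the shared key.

90

Shared key K = 23^11 mod 97.
23^1 ≡ 23 (mod 97)
23^2 = (23^1)^2 ≡ 23^2 = 529 ≡ 44 (mod 97)
23^4 = (23^2)^2 ≡ 44^2 = 1936 ≡ 93 (mod 97)
23^8 = (23^4)^2 ≡ 93^2 = 8649 ≡ 16 (mod 97)
23^11 = 23^8 · 23^2 · 23^1 ≡ 16 · 44 · 23 ≡ 90 (mod 97).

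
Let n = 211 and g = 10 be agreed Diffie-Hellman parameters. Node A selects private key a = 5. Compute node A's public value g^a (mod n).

197

Public value = 10^5 (mod 211).
10^1 ≡ 10 (mod 211)
10^2 = (10^1)^2 ≡ 10^2 = 100 ≡ 100 (mod 211)
10^4 = (10^2)^2 ≡ 100^2 = 10000 ≡ 83 (mod 211)
10^5 = 10^4 · 10^1 ≡ 83 · 10 ≡ 197 (mod 211).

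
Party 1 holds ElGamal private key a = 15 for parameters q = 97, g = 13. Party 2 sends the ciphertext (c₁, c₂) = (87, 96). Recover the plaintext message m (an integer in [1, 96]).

Shared mask s = c₁^a mod q = 87^15 mod 97.
87^1 ≡ 87 (mod 97)
87^2 = (87^1)^2 ≡ 87^2 = 7569 ≡ 3 (mod 97)
87^4 = (87^2)^2 ≡ 3^2 = 9 ≡ 9 (mod 97)
87^8 = (87^4)^2 ≡ 9^2 = 81 ≡ 81 (mod 97)
87^15 = 87^8 · 87^4 · 87^2 · 87^1 ≡ 81 · 9 · 3 · 87 ≡ 52 (mod 97).
So s = 52; s⁻¹ ≡ 28 (mod 97).
m = c₂ · s⁻¹ mod 97 = 96 · 28 mod 97 = 69.

69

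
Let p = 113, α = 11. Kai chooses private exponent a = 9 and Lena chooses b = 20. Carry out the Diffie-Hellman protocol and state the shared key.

97

Kai sends A = α^a mod p = 11^9 mod 113.
11^1 ≡ 11 (mod 113)
11^2 = (11^1)^2 ≡ 11^2 = 121 ≡ 8 (mod 113)
11^4 = (11^2)^2 ≡ 8^2 = 64 ≡ 64 (mod 113)
11^8 = (11^4)^2 ≡ 64^2 = 4096 ≡ 28 (mod 113)
11^9 = 11^8 · 11^1 ≡ 28 · 11 ≡ 82 (mod 113).
So A = 82. Lena then computes K = A^b mod p = 82^20 mod 113.
82^1 ≡ 82 (mod 113)
82^2 = (82^1)^2 ≡ 82^2 = 6724 ≡ 57 (mod 113)
82^4 = (82^2)^2 ≡ 57^2 = 3249 ≡ 85 (mod 113)
82^8 = (82^4)^2 ≡ 85^2 = 7225 ≡ 106 (mod 113)
82^16 = (82^8)^2 ≡ 106^2 = 11236 ≡ 49 (mod 113)
82^20 = 82^16 · 82^4 ≡ 49 · 85 ≡ 97 (mod 113).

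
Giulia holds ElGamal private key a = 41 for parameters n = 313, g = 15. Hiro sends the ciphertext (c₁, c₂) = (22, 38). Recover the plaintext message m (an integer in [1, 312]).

249

Shared mask s = c₁^a mod n = 22^41 mod 313.
22^1 ≡ 22 (mod 313)
22^2 = (22^1)^2 ≡ 22^2 = 484 ≡ 171 (mod 313)
22^4 = (22^2)^2 ≡ 171^2 = 29241 ≡ 132 (mod 313)
22^8 = (22^4)^2 ≡ 132^2 = 17424 ≡ 209 (mod 313)
22^16 = (22^8)^2 ≡ 209^2 = 43681 ≡ 174 (mod 313)
22^32 = (22^16)^2 ≡ 174^2 = 30276 ≡ 228 (mod 313)
22^41 = 22^32 · 22^8 · 22^1 ≡ 228 · 209 · 22 ≡ 107 (mod 313).
So s = 107; s⁻¹ ≡ 196 (mod 313).
m = c₂ · s⁻¹ mod 313 = 38 · 196 mod 313 = 249.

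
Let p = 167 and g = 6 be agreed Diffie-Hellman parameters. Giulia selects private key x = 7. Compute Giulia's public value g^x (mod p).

Public value = 6^7 (mod 167).
6^1 ≡ 6 (mod 167)
6^2 = (6^1)^2 ≡ 6^2 = 36 ≡ 36 (mod 167)
6^4 = (6^2)^2 ≡ 36^2 = 1296 ≡ 127 (mod 167)
6^7 = 6^4 · 6^2 · 6^1 ≡ 127 · 36 · 6 ≡ 44 (mod 167).

44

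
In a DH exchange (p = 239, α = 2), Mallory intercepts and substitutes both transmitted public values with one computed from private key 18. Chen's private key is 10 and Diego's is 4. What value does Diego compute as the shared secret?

Diego receives Mallory's public value M = 2^18 mod 239 instead of the honest one.
2^1 ≡ 2 (mod 239)
2^2 = (2^1)^2 ≡ 2^2 = 4 ≡ 4 (mod 239)
2^4 = (2^2)^2 ≡ 4^2 = 16 ≡ 16 (mod 239)
2^8 = (2^4)^2 ≡ 16^2 = 256 ≡ 17 (mod 239)
2^16 = (2^8)^2 ≡ 17^2 = 289 ≡ 50 (mod 239)
2^18 = 2^16 · 2^2 ≡ 50 · 4 ≡ 200 (mod 239).
So M = 200. Diego computes K = M^4 mod 239.
200^1 ≡ 200 (mod 239)
200^2 = (200^1)^2 ≡ 200^2 = 40000 ≡ 87 (mod 239)
200^4 = (200^2)^2 ≡ 87^2 = 7569 ≡ 160 (mod 239)

160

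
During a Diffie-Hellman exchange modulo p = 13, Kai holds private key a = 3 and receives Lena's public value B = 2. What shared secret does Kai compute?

Shared key K = 2^3 mod 13.
2^1 ≡ 2 (mod 13)
2^2 = (2^1)^2 ≡ 2^2 = 4 ≡ 4 (mod 13)
2^3 = 2^2 · 2^1 ≡ 4 · 2 ≡ 8 (mod 13).

8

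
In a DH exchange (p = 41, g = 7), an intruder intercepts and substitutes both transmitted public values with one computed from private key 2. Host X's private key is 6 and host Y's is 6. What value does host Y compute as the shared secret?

31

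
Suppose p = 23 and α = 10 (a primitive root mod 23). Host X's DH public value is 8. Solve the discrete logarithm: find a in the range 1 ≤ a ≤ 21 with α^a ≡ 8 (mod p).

Try successive powers of 10 modulo 23:
10^1 ≡ 10
10^2 ≡ 8
Found: a = 2.

2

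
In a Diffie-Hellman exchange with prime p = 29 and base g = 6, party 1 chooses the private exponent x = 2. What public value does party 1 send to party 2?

Public value = 6^2 (mod 29).
6^1 ≡ 6 (mod 29)
6^2 = (6^1)^2 ≡ 6^2 = 36 ≡ 7 (mod 29)

7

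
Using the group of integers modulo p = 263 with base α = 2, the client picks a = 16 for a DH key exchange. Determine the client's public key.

Public value = 2^16 (mod 263).
2^1 ≡ 2 (mod 263)
2^2 = (2^1)^2 ≡ 2^2 = 4 ≡ 4 (mod 263)
2^4 = (2^2)^2 ≡ 4^2 = 16 ≡ 16 (mod 263)
2^8 = (2^4)^2 ≡ 16^2 = 256 ≡ 256 (mod 263)
2^16 = (2^8)^2 ≡ 256^2 = 65536 ≡ 49 (mod 263)

49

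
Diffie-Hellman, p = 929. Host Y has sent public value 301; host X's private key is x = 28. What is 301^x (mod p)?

Shared key K = 301^28 mod 929.
301^1 ≡ 301 (mod 929)
301^2 = (301^1)^2 ≡ 301^2 = 90601 ≡ 488 (mod 929)
301^4 = (301^2)^2 ≡ 488^2 = 238144 ≡ 320 (mod 929)
301^8 = (301^4)^2 ≡ 320^2 = 102400 ≡ 210 (mod 929)
301^16 = (301^8)^2 ≡ 210^2 = 44100 ≡ 437 (mod 929)
301^28 = 301^16 · 301^8 · 301^4 ≡ 437 · 210 · 320 ≡ 710 (mod 929).

710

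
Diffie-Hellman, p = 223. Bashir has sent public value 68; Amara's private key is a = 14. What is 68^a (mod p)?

Shared key K = 68^14 mod 223.
68^1 ≡ 68 (mod 223)
68^2 = (68^1)^2 ≡ 68^2 = 4624 ≡ 164 (mod 223)
68^4 = (68^2)^2 ≡ 164^2 = 26896 ≡ 136 (mod 223)
68^8 = (68^4)^2 ≡ 136^2 = 18496 ≡ 210 (mod 223)
68^14 = 68^8 · 68^4 · 68^2 ≡ 210 · 136 · 164 ≡ 171 (mod 223).

171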